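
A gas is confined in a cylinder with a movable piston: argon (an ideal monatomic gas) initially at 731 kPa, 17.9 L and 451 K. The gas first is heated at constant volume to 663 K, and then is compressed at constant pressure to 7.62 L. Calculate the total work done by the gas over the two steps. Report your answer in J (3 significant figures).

W_total ≈ -11000 J

Step 1 (isochoric): W = 0 (constant volume).
After step 1: P = 1075 kPa (V unchanged).
Step 2 (isobaric): W = PΔV = (1075 kPa)(7.62 − 17.9 L) = -11047 J.
W_total = 0 − 11047 = -11047 J.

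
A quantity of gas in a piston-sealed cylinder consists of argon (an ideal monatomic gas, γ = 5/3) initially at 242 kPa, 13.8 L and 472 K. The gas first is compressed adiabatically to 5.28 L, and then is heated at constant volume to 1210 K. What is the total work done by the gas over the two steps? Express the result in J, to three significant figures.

W_total ≈ -4500 J

Step 1 (adiabatic): W = (P₁V₁ − P₂V₂)/(γ−1) = (3340 − 6337)/0.667 = -4496 J.
Step 2 (isochoric): W = 0 (constant volume).
W_total = -4496 + 0 = -4496 J.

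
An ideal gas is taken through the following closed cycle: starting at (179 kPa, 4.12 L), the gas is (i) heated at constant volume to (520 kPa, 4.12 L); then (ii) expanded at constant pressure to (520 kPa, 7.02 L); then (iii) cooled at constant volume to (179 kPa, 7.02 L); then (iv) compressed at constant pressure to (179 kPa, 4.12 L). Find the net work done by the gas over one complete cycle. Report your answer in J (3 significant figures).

W_net ≈ 989 J

Constant-volume legs do no work.
W(ii) = (520)(7.02 − 4.12) = 1508 J; W(iv) = (179)(4.12 − 7.02) = -519.1 J.
W_net = 1508 − 519.1 = 988.9 J (the clockwise enclosed area).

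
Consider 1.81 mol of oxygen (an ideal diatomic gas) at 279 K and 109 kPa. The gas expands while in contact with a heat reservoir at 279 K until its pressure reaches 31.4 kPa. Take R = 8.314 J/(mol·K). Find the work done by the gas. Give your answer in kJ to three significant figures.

Isothermal process: W = nRT ln(V₂/V₁) = nRT ln(P₁/P₂).
W = (1.81)(8.314)(279) × ln(109/31.4)
  = 4198 × ln(3.471) = 4198 × 1.245
W_by_gas = 5225 J.

W ≈ 5.23 kJ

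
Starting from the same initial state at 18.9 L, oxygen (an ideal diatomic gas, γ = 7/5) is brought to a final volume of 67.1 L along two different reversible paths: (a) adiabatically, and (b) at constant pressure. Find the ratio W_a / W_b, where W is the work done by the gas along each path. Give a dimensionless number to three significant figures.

Path (a) adiabatic: W = P₁V₁(1 − (V₁/V₂)^(γ−1))/(γ−1) → W_a/(P₁V₁) = 0.994.
Path (b) isobaric: W = P₁(V₂ − V₁) → W_b/(P₁V₁) = 2.55.
W_a / W_b = 0.994 / 2.55 = 0.3897.

W_a / W_b ≈ 0.390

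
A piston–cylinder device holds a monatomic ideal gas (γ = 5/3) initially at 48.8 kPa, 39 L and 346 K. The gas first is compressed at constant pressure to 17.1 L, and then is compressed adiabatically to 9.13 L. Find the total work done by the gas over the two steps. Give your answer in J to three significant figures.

Step 1 (isobaric): W = PΔV = (48.8 kPa)(17.1 − 39 L) = -1069 J.
After step 1: P = 48.8 kPa, V = 17.1 L, T = 151.7 K.
Step 2 (adiabatic): W = (P₁V₁ − P₂V₂)/(γ−1) = (834.5 − 1268)/0.667 = -650.2 J.
W_total = -1069 − 650.2 = -1719 J.

W_total ≈ -1720 J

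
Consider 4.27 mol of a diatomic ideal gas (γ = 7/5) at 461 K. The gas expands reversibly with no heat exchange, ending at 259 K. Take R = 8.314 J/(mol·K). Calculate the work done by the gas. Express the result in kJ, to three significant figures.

W ≈ 17.9 kJ

Adiabatic ⇒ Q = 0, so W_by = −ΔU = nCᵥ(T₁ − T₂).
Cᵥ = 5R/2 = 20.79 J/(mol·K).
W = (4.27)(20.79)(461 − 259) = 17928 J.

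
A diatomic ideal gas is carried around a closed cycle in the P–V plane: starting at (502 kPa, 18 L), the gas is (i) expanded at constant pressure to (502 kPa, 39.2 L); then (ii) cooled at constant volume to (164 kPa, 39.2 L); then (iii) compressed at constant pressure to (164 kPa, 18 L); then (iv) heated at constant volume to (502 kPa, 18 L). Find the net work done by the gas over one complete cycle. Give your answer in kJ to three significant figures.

Constant-volume legs do no work.
W(i) = (502)(39.2 − 18) = 10642 J; W(iii) = (164)(18 − 39.2) = -3477 J.
W_net = 10642 − 3477 = 7166 J (the clockwise enclosed area).

W_net ≈ 7.17 kJ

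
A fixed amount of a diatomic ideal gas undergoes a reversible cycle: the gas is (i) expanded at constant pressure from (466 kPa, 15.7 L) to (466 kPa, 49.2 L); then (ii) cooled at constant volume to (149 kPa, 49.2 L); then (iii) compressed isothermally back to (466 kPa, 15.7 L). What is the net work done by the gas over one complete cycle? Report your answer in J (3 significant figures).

W_net ≈ 7240 J

Leg (i): W = PΔV = (466)(49.2 − 15.7) = 15611 J.
Leg (ii): W = 0.
Leg (iii): W = PᵢVᵢ ln(V_f/Vᵢ) = (7331) ln(15.7/49.2) = -8373 J.
W_net = 15611 − 8373 = 7238 J.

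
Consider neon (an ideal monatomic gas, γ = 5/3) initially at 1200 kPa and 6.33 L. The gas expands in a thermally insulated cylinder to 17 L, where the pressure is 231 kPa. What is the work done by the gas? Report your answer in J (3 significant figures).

W ≈ 5500 J

Adiabatic: W = (P₁V₁ − P₂V₂)/(γ − 1) with γ = 5/3.
P₁V₁ = 7596 J, P₂V₂ = 3927 J.
W = (7596 − 3927) / 0.6667 = 5503 J.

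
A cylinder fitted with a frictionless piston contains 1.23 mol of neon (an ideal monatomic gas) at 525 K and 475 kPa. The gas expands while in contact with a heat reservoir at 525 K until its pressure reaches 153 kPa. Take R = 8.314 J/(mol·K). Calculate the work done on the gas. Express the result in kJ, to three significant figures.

W ≈ -6.08 kJ

Isothermal process: W = nRT ln(V₂/V₁) = nRT ln(P₁/P₂).
W = (1.23)(8.314)(525) × ln(475/153)
  = 5369 × ln(3.105) = 5369 × 1.133
W_by_gas = 6082 J; work on gas = −W_by = -6082 J.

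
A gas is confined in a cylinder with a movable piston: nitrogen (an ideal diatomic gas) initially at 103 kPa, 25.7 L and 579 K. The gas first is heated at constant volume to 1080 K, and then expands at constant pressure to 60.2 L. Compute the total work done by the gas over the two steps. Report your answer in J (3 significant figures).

W_total ≈ 6630 J

Step 1 (isochoric): W = 0 (constant volume).
After step 1: P = 192.1 kPa (V unchanged).
Step 2 (isobaric): W = PΔV = (192.1 kPa)(60.2 − 25.7 L) = 6628 J.
W_total = 0 + 6628 = 6628 J.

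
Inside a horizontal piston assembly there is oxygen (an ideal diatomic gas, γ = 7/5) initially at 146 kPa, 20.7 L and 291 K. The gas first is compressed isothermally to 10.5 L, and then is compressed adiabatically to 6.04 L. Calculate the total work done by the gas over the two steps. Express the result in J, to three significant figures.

Step 1 (isothermal): W = P₁V₁ ln(V₂/V₁) = (3022) ln(10.5/20.7) = -2051 J.
After step 1: P = 287.8 kPa, V = 10.5 L, T = 291 K.
Step 2 (adiabatic): W = (P₁V₁ − P₂V₂)/(γ−1) = (3022 − 3770)/0.4 = -1870 J.
W_total = -2051 − 1870 = -3922 J.

W_total ≈ -3920 J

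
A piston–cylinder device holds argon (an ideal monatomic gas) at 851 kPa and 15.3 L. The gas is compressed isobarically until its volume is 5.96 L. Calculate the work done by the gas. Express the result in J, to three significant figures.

Isobaric: W = P ΔV.
W = (851 kPa)(5.96 − 15.3 L) = (851)(-9.34) = -7948 J.

W ≈ -7950 J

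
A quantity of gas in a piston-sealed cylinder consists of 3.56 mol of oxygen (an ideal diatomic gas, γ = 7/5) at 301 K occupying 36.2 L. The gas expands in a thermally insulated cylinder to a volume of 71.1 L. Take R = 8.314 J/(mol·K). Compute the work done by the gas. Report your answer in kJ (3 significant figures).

W ≈ 5.27 kJ

Adiabatic: TV^(γ−1) = const with γ = 7/5.
T₂ = T₁ (V₁/V₂)^(γ−1) = 301 × (36.2/71.1)^0.4 = 301 × 0.7634 = 229.8 K.
W_by = nCᵥ(T₁ − T₂) = (3.56)(20.79)(301 − 229.8) = 5270 J.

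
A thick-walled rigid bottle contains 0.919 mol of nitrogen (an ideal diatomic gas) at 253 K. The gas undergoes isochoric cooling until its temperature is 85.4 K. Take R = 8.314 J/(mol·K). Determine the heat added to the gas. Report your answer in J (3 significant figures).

Constant volume ⇒ W = 0, so Q = ΔU = nCᵥΔT with Cᵥ = 5R/2 = 20.79 J/(mol·K).
ΔU = (0.919)(20.79)(85.4 − 253) = -3201 J.

Q ≈ -3200 J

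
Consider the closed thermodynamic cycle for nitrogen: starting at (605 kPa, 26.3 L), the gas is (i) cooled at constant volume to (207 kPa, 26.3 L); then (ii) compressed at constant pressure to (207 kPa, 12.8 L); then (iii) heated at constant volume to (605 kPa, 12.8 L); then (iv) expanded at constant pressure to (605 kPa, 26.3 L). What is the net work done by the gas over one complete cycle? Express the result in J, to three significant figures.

W_net ≈ 5370 J

Constant-volume legs do no work.
W(ii) = (207)(12.8 − 26.3) = -2794 J; W(iv) = (605)(26.3 − 12.8) = 8168 J.
W_net = -2794 + 8168 = 5373 J (the clockwise enclosed area).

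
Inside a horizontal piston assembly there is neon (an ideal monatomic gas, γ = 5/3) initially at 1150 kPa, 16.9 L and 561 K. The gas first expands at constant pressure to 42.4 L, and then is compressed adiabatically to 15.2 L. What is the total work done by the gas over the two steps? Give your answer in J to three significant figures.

W_total ≈ -42500 J

Step 1 (isobaric): W = PΔV = (1150 kPa)(42.4 − 16.9 L) = 29325 J.
After step 1: P = 1150 kPa, V = 42.4 L, T = 1407 K.
Step 2 (adiabatic): W = (P₁V₁ − P₂V₂)/(γ−1) = (48760 − 96623)/0.667 = -71794 J.
W_total = 29325 − 71794 = -42469 J.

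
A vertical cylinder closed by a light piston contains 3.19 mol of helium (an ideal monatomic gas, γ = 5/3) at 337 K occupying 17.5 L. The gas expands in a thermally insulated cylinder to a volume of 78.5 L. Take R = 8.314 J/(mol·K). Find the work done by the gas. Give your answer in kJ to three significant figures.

W ≈ 8.48 kJ

Adiabatic: TV^(γ−1) = const with γ = 5/3.
T₂ = T₁ (V₁/V₂)^(γ−1) = 337 × (17.5/78.5)^0.667 = 337 × 0.3677 = 123.9 K.
W_by = nCᵥ(T₁ − T₂) = (3.19)(12.47)(337 − 123.9) = 8478 J.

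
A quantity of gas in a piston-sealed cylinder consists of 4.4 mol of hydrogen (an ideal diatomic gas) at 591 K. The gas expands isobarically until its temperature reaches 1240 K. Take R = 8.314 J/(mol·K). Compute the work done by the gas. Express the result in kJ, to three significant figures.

Isobaric: W = P ΔV = nR ΔT.
W = (4.4)(8.314)(1240 − 591) = 23741 J.

W ≈ 23.7 kJ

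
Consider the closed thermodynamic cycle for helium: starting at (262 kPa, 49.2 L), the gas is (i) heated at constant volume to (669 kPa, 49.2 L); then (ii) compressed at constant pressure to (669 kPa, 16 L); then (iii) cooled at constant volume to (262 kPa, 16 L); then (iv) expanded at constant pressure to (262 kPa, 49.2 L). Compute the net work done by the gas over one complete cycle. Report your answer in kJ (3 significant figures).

Constant-volume legs do no work.
W(ii) = (669)(16 − 49.2) = -22211 J; W(iv) = (262)(49.2 − 16) = 8698 J.
W_net = -22211 + 8698 = -13512 J (the counter-clockwise enclosed area).

W_net ≈ -13.5 kJ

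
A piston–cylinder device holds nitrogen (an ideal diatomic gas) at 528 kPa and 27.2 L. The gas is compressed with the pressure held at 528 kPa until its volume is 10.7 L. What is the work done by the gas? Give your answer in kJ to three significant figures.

Isobaric: W = P ΔV.
W = (528 kPa)(10.7 − 27.2 L) = (528)(-16.5) = -8712 J.

W ≈ -8.71 kJ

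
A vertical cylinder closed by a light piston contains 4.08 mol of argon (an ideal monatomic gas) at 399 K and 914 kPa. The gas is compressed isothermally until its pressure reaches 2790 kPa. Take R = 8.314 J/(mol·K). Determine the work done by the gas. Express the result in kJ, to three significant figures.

W ≈ -15.1 kJ

Isothermal process: W = nRT ln(V₂/V₁) = nRT ln(P₁/P₂).
W = (4.08)(8.314)(399) × ln(914/2790)
  = 13535 × ln(0.3276) = 13535 × -1.116
W_by_gas = -15104 J.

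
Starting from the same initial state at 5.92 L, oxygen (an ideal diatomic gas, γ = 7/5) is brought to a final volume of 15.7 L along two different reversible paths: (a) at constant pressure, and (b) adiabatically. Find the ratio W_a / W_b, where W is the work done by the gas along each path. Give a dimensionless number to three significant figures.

Path (a) isobaric: W = P₁(V₂ − V₁) → W_a/(P₁V₁) = 1.652.
Path (b) adiabatic: W = P₁V₁(1 − (V₁/V₂)^(γ−1))/(γ−1) → W_b/(P₁V₁) = 0.8076.
W_a / W_b = 1.652 / 0.8076 = 2.046.

W_a / W_b ≈ 2.05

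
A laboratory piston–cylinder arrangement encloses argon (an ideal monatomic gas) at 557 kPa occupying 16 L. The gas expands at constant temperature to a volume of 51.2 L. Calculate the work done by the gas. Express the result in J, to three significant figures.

Isothermal: W = nRT ln(V₂/V₁) = P₁V₁ ln(V₂/V₁).
P₁V₁ = (557 kPa)(16 L) = 8912 J.
W = 8912 × ln(51.2/16) = 8912 × 1.163
W_by_gas = 10366 J.

W ≈ 10400 J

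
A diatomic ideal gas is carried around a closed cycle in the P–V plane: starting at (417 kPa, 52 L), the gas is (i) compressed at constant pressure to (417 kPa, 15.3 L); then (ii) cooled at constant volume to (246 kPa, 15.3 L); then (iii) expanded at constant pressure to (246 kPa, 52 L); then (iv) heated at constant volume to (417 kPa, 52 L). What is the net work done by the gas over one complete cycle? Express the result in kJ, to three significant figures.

Constant-volume legs do no work.
W(i) = (417)(15.3 − 52) = -15304 J; W(iii) = (246)(52 − 15.3) = 9028 J.
W_net = -15304 + 9028 = -6276 J (the counter-clockwise enclosed area).

W_net ≈ -6.28 kJ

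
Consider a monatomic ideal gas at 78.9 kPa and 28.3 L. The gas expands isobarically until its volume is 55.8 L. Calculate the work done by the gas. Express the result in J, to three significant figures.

Isobaric: W = P ΔV.
W = (78.9 kPa)(55.8 − 28.3 L) = (78.9)(27.5) = 2170 J.

W ≈ 2170 J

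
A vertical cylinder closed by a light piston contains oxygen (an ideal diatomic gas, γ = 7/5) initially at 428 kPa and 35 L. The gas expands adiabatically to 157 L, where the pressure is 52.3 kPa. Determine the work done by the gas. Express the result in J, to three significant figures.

W ≈ 16900 J

Adiabatic: W = (P₁V₁ − P₂V₂)/(γ − 1) with γ = 7/5.
P₁V₁ = 14980 J, P₂V₂ = 8211 J.
W = (14980 − 8211) / 0.4 = 16922 J.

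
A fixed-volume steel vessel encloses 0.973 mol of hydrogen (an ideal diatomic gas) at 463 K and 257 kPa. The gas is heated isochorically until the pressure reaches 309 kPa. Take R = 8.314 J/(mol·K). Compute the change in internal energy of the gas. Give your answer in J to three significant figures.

ΔU ≈ 1890 J

Constant volume ⇒ W = 0, so Q = ΔU = nCᵥΔT with Cᵥ = 5R/2 = 20.79 J/(mol·K).
At constant V, T₂/T₁ = P₂/P₁ ⇒ ΔT = T₁(P₂/P₁ − 1) = 463·(309/257 − 1) = 93.68 K.
ΔU = (0.973)(20.79)(93.68) = 1895 J.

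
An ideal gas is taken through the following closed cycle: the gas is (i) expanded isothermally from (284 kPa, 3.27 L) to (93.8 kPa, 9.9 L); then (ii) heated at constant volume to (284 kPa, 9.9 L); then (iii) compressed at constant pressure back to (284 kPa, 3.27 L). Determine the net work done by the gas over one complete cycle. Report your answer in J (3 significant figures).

Leg (i): W = PᵢVᵢ ln(V_f/Vᵢ) = (928.7) ln(9.9/3.27) = 1029 J.
Leg (ii): W = 0.
Leg (iii): W = PΔV = (284)(3.27 − 9.9) = -1883 J.
W_net = 1029 − 1883 = -854.2 J.

W_net ≈ -854 J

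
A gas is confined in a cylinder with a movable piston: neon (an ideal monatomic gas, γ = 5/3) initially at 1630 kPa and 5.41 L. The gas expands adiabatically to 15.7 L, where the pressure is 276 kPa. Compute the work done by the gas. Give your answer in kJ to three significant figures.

Adiabatic: W = (P₁V₁ − P₂V₂)/(γ − 1) with γ = 5/3.
P₁V₁ = 8818 J, P₂V₂ = 4333 J.
W = (8818 − 4333) / 0.6667 = 6728 J.

W ≈ 6.73 kJ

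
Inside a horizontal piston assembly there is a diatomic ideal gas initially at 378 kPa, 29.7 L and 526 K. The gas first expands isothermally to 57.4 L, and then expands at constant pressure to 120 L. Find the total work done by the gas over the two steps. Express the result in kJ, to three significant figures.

W_total ≈ 19.6 kJ

Step 1 (isothermal): W = P₁V₁ ln(V₂/V₁) = (11227) ln(57.4/29.7) = 7397 J.
After step 1: P = 195.6 kPa, V = 57.4 L, T = 526 K.
Step 2 (isobaric): W = PΔV = (195.6 kPa)(120 − 57.4 L) = 12244 J.
W_total = 7397 + 12244 = 19641 J.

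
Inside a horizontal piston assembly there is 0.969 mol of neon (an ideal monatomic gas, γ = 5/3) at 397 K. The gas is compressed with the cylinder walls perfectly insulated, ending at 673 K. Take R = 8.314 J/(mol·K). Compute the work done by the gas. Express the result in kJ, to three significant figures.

W ≈ -3.34 kJ

Adiabatic ⇒ Q = 0, so W_by = −ΔU = nCᵥ(T₁ − T₂).
Cᵥ = 3R/2 = 12.47 J/(mol·K).
W = (0.969)(12.47)(397 − 673) = -3335 J.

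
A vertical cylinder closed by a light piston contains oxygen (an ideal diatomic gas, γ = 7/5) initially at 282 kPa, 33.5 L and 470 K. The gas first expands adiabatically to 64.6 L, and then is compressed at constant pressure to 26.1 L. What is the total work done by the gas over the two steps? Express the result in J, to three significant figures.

W_total ≈ 1130 J

Step 1 (adiabatic): W = (P₁V₁ − P₂V₂)/(γ−1) = (9447 − 7265)/0.4 = 5456 J.
After step 1: P = 112.5 kPa, V = 64.6 L, T = 361.4 K.
Step 2 (isobaric): W = PΔV = (112.5 kPa)(26.1 − 64.6 L) = -4330 J.
W_total = 5456 − 4330 = 1126 J.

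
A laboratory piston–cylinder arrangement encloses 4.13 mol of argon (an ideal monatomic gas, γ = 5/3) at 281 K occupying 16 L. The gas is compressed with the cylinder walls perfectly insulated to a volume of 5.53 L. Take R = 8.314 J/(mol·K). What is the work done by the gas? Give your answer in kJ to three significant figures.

W ≈ -14.9 kJ

Adiabatic: TV^(γ−1) = const with γ = 5/3.
T₂ = T₁ (V₁/V₂)^(γ−1) = 281 × (16/5.53)^0.667 = 281 × 2.03 = 570.6 K.
W_by = nCᵥ(T₁ − T₂) = (4.13)(12.47)(281 − 570.6) = -14914 J.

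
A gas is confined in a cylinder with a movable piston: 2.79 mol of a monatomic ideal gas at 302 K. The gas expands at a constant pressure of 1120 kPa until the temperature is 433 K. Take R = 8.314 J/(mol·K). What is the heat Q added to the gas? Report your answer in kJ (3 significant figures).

Isobaric: W = nRΔT = (2.79)(8.314)(131) = 3039 J.
ΔU = nCᵥΔT with Cᵥ = 3R/2: ΔU = (2.79)(12.47)(131) = 4558 J.
Q = ΔU + W = 4558 + 3039 = 7597 J.

Q ≈ 7.60 kJ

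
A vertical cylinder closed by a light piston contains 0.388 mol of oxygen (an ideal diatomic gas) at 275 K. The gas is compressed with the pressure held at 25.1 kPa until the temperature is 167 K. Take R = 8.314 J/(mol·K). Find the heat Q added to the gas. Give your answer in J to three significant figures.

Q ≈ -1220 J

Isobaric: W = nRΔT = (0.388)(8.314)(-108) = -348.4 J.
ΔU = nCᵥΔT with Cᵥ = 5R/2: ΔU = (0.388)(20.79)(-108) = -871 J.
Q = ΔU + W = -871 − 348.4 = -1219 J.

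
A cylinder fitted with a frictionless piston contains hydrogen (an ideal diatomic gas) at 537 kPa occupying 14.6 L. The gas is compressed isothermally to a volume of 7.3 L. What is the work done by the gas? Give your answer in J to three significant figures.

W ≈ -5430 J

Isothermal: W = nRT ln(V₂/V₁) = P₁V₁ ln(V₂/V₁).
P₁V₁ = (537 kPa)(14.6 L) = 7840 J.
W = 7840 × ln(7.3/14.6) = 7840 × -0.6931
W_by_gas = -5434 J.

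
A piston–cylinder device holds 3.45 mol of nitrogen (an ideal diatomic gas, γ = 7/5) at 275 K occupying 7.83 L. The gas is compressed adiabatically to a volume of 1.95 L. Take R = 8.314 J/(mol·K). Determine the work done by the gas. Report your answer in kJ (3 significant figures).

Adiabatic: TV^(γ−1) = const with γ = 7/5.
T₂ = T₁ (V₁/V₂)^(γ−1) = 275 × (7.83/1.95)^0.4 = 275 × 1.744 = 479.5 K.
W_by = nCᵥ(T₁ − T₂) = (3.45)(20.79)(275 − 479.5) = -14667 J.

W ≈ -14.7 kJ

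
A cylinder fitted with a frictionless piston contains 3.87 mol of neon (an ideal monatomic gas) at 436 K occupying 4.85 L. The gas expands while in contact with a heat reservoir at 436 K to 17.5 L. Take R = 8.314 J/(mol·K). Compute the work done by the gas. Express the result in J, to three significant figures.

W ≈ 18000 J

Isothermal: W = nRT ln(V₂/V₁).
W = (3.87)(8.314)(436) × ln(17.5/4.85)
  = 14028 × 1.283
W_by_gas = 18002 J.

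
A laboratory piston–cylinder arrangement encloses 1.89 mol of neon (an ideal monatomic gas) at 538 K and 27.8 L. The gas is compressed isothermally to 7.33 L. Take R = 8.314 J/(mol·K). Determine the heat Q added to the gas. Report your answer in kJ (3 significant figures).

Q ≈ -11.3 kJ

Isothermal ⇒ ΔU = 0, so Q = W = nRT ln(V₂/V₁).
Q = (1.89)(8.314)(538) ln(7.33/27.8) = 8454 × -1.333 = -11269 J.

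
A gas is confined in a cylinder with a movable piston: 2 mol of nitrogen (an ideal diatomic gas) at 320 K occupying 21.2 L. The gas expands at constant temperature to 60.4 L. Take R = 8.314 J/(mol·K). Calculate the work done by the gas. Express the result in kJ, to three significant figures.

Isothermal: W = nRT ln(V₂/V₁).
W = (2)(8.314)(320) × ln(60.4/21.2)
  = 5321 × 1.047
W_by_gas = 5571 J.

W ≈ 5.57 kJ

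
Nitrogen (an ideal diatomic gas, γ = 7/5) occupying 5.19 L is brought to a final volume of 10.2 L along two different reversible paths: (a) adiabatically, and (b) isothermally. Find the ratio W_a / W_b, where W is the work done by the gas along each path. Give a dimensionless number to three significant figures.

W_a / W_b ≈ 0.876

Path (a) adiabatic: W = P₁V₁(1 − (V₁/V₂)^(γ−1))/(γ−1) → W_a/(P₁V₁) = 0.5921.
Path (b) isothermal: W = P₁V₁ ln(V₂/V₁) → W_b/(P₁V₁) = 0.6757.
W_a / W_b = 0.5921 / 0.6757 = 0.8763.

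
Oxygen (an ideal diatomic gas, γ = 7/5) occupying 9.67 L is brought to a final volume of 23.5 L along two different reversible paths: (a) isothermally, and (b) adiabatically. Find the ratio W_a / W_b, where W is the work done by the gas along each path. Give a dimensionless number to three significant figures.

W_a / W_b ≈ 1.19

Path (a) isothermal: W = P₁V₁ ln(V₂/V₁) → W_a/(P₁V₁) = 0.888.
Path (b) adiabatic: W = P₁V₁(1 − (V₁/V₂)^(γ−1))/(γ−1) → W_b/(P₁V₁) = 0.7474.
W_a / W_b = 0.888 / 0.7474 = 1.188.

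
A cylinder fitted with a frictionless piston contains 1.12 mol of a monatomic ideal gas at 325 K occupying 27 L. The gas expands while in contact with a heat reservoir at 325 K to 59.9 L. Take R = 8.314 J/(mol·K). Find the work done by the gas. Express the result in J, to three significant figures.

Isothermal: W = nRT ln(V₂/V₁).
W = (1.12)(8.314)(325) × ln(59.9/27)
  = 3026 × 0.7968
W_by_gas = 2411 J.

W ≈ 2410 J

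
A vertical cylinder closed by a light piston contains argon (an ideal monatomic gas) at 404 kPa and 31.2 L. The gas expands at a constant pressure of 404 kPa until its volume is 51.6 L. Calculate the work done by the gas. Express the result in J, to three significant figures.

W ≈ 8240 J

Isobaric: W = P ΔV.
W = (404 kPa)(51.6 − 31.2 L) = (404)(20.4) = 8242 J.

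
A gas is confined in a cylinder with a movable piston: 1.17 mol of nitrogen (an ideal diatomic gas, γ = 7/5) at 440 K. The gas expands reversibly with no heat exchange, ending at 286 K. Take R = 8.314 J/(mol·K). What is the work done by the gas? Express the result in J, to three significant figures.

Adiabatic ⇒ Q = 0, so W_by = −ΔU = nCᵥ(T₁ − T₂).
Cᵥ = 5R/2 = 20.79 J/(mol·K).
W = (1.17)(20.79)(440 − 286) = 3745 J.

W ≈ 3750 J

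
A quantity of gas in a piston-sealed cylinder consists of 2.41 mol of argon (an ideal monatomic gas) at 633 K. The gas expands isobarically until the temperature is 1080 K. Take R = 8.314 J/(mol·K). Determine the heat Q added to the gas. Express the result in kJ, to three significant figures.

Q ≈ 22.4 kJ

Isobaric: W = nRΔT = (2.41)(8.314)(447) = 8956 J.
ΔU = nCᵥΔT with Cᵥ = 3R/2: ΔU = (2.41)(12.47)(447) = 13435 J.
Q = ΔU + W = 13435 + 8956 = 22391 J.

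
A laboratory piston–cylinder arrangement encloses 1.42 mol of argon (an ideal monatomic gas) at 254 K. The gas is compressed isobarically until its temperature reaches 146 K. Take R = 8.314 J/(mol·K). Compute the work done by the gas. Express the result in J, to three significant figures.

Isobaric: W = P ΔV = nR ΔT.
W = (1.42)(8.314)(146 − 254) = -1275 J.

W ≈ -1280 J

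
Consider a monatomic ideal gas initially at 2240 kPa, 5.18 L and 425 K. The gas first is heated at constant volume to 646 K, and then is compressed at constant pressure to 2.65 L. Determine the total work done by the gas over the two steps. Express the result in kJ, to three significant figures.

Step 1 (isochoric): W = 0 (constant volume).
After step 1: P = 3405 kPa (V unchanged).
Step 2 (isobaric): W = PΔV = (3405 kPa)(2.65 − 5.18 L) = -8614 J.
W_total = 0 − 8614 = -8614 J.

W_total ≈ -8.61 kJ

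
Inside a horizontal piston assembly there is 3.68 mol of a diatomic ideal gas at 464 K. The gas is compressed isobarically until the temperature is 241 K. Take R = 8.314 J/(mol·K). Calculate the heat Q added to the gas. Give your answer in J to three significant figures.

Isobaric: W = nRΔT = (3.68)(8.314)(-223) = -6823 J.
ΔU = nCᵥΔT with Cᵥ = 5R/2: ΔU = (3.68)(20.79)(-223) = -17057 J.
Q = ΔU + W = -17057 − 6823 = -23880 J.

Q ≈ -23900 J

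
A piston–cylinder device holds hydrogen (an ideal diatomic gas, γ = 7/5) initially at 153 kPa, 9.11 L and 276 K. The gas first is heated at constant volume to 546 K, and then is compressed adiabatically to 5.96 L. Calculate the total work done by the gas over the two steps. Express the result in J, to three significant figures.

Step 1 (isochoric): W = 0 (constant volume).
After step 1: P = 302.7 kPa (V unchanged).
Step 2 (adiabatic): W = (P₁V₁ − P₂V₂)/(γ−1) = (2757 − 3267)/0.4 = -1275 J.
W_total = 0 − 1275 = -1275 J.

W_total ≈ -1280 J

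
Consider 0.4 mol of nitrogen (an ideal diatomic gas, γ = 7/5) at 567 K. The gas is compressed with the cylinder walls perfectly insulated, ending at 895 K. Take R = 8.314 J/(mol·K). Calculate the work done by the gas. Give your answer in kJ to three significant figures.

W ≈ -2.73 kJ

Adiabatic ⇒ Q = 0, so W_by = −ΔU = nCᵥ(T₁ − T₂).
Cᵥ = 5R/2 = 20.79 J/(mol·K).
W = (0.4)(20.79)(567 − 895) = -2727 J.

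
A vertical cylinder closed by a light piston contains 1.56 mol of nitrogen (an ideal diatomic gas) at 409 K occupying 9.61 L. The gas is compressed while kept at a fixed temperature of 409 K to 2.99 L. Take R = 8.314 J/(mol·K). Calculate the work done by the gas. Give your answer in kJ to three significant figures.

Isothermal: W = nRT ln(V₂/V₁).
W = (1.56)(8.314)(409) × ln(2.99/9.61)
  = 5305 × -1.168
W_by_gas = -6193 J.

W ≈ -6.19 kJ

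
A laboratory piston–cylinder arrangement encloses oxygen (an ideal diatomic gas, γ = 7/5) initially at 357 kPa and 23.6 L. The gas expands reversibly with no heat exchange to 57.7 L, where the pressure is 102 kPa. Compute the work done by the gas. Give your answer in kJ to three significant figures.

Adiabatic: W = (P₁V₁ − P₂V₂)/(γ − 1) with γ = 7/5.
P₁V₁ = 8425 J, P₂V₂ = 5885 J.
W = (8425 − 5885) / 0.4 = 6350 J.

W ≈ 6.35 kJ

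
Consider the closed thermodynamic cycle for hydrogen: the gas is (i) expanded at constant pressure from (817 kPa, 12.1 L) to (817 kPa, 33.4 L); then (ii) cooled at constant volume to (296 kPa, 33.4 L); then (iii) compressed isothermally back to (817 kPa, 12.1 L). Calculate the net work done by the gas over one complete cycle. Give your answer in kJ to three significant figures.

Leg (i): W = PΔV = (817)(33.4 − 12.1) = 17402 J.
Leg (ii): W = 0.
Leg (iii): W = PᵢVᵢ ln(V_f/Vᵢ) = (9886) ln(12.1/33.4) = -10038 J.
W_net = 17402 − 10038 = 7364 J.

W_net ≈ 7.36 kJ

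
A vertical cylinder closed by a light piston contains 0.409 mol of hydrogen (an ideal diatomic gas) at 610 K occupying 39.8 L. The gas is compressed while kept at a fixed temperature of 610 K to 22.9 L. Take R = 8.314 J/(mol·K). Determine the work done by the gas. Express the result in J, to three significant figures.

W ≈ -1150 J

Isothermal: W = nRT ln(V₂/V₁).
W = (0.409)(8.314)(610) × ln(22.9/39.8)
  = 2074 × -0.5527
W_by_gas = -1147 J.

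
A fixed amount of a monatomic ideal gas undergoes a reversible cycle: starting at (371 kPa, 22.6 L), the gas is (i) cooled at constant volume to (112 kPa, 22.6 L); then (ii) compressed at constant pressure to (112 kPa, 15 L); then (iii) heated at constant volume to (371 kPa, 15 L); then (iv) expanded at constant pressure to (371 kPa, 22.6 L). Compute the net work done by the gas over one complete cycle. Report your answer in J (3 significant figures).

Constant-volume legs do no work.
W(ii) = (112)(15 − 22.6) = -851.2 J; W(iv) = (371)(22.6 − 15) = 2820 J.
W_net = -851.2 + 2820 = 1968 J (the clockwise enclosed area).

W_net ≈ 1970 J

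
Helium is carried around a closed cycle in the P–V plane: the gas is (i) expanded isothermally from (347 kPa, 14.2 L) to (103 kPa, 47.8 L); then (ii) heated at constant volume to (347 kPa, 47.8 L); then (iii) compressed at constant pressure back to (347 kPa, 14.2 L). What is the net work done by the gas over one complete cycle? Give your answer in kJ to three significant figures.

Leg (i): W = PᵢVᵢ ln(V_f/Vᵢ) = (4927) ln(47.8/14.2) = 5981 J.
Leg (ii): W = 0.
Leg (iii): W = PΔV = (347)(14.2 − 47.8) = -11659 J.
W_net = 5981 − 11659 = -5678 J.

W_net ≈ -5.68 kJ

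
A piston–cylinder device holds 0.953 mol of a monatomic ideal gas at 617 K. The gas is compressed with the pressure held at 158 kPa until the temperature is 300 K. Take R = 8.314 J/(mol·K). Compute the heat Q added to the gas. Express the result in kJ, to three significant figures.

Isobaric: W = nRΔT = (0.953)(8.314)(-317) = -2512 J.
ΔU = nCᵥΔT with Cᵥ = 3R/2: ΔU = (0.953)(12.47)(-317) = -3768 J.
Q = ΔU + W = -3768 − 2512 = -6279 J.

Q ≈ -6.28 kJ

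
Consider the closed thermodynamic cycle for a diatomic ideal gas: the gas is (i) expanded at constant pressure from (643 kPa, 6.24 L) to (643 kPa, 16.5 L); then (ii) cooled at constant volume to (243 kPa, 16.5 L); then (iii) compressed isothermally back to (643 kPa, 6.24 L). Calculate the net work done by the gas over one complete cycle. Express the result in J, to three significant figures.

Leg (i): W = PΔV = (643)(16.5 − 6.24) = 6597 J.
Leg (ii): W = 0.
Leg (iii): W = PᵢVᵢ ln(V_f/Vᵢ) = (4010) ln(6.24/16.5) = -3899 J.
W_net = 6597 − 3899 = 2698 J.

W_net ≈ 2700 J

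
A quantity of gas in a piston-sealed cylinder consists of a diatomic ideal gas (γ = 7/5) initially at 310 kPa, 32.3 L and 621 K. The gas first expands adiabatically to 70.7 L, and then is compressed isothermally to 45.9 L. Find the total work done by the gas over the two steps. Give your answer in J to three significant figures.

W_total ≈ 3570 J

Step 1 (adiabatic): W = (P₁V₁ − P₂V₂)/(γ−1) = (10013 − 7319)/0.4 = 6734 J.
After step 1: P = 103.5 kPa, V = 70.7 L, T = 453.9 K.
Step 2 (isothermal): W = P₁V₁ ln(V₂/V₁) = (7319) ln(45.9/70.7) = -3162 J.
W_total = 6734 − 3162 = 3572 J.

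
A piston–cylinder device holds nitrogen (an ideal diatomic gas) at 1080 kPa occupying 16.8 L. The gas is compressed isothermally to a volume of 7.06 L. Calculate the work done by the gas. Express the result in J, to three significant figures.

W ≈ -15700 J

Isothermal: W = nRT ln(V₂/V₁) = P₁V₁ ln(V₂/V₁).
P₁V₁ = (1080 kPa)(16.8 L) = 18144 J.
W = 18144 × ln(7.06/16.8) = 18144 × -0.8669
W_by_gas = -15730 J.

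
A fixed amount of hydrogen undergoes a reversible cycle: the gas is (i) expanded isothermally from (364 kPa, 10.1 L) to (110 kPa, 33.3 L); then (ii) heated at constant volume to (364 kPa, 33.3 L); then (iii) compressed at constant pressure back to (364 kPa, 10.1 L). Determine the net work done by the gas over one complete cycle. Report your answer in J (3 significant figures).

W_net ≈ -4060 J

Leg (i): W = PᵢVᵢ ln(V_f/Vᵢ) = (3676) ln(33.3/10.1) = 4386 J.
Leg (ii): W = 0.
Leg (iii): W = PΔV = (364)(10.1 − 33.3) = -8445 J.
W_net = 4386 − 8445 = -4059 J.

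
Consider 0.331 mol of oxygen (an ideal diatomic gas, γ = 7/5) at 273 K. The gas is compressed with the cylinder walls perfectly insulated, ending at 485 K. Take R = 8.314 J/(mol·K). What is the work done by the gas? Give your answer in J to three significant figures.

Adiabatic ⇒ Q = 0, so W_by = −ΔU = nCᵥ(T₁ − T₂).
Cᵥ = 5R/2 = 20.79 J/(mol·K).
W = (0.331)(20.79)(273 − 485) = -1459 J.

W ≈ -1460 J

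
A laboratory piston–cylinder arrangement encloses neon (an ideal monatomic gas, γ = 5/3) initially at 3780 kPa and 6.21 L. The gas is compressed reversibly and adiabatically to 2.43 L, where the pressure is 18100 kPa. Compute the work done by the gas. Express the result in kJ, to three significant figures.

Adiabatic: W = (P₁V₁ − P₂V₂)/(γ − 1) with γ = 5/3.
P₁V₁ = 23474 J, P₂V₂ = 43983 J.
W = (23474 − 43983) / 0.6667 = -30764 J.

W ≈ -30.8 kJ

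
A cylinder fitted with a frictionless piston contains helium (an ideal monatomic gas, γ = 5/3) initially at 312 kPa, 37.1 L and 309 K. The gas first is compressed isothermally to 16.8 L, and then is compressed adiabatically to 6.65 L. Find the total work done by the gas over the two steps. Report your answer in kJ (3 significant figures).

Step 1 (isothermal): W = P₁V₁ ln(V₂/V₁) = (11575) ln(16.8/37.1) = -9170 J.
After step 1: P = 689 kPa, V = 16.8 L, T = 309 K.
Step 2 (adiabatic): W = (P₁V₁ − P₂V₂)/(γ−1) = (11575 − 21471)/0.667 = -14844 J.
W_total = -9170 − 14844 = -24014 J.

W_total ≈ -24.0 kJ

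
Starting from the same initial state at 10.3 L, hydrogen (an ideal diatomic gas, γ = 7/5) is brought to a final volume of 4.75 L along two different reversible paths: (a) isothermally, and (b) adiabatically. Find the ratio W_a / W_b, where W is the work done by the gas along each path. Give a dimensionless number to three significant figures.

Path (a) isothermal: W = P₁V₁ ln(V₂/V₁) → W_a/(P₁V₁) = -0.774.
Path (b) adiabatic: W = P₁V₁(1 − (V₁/V₂)^(γ−1))/(γ−1) → W_b/(P₁V₁) = -0.9072.
W_a / W_b = -0.774 / -0.9072 = 0.8532.

W_a / W_b ≈ 0.853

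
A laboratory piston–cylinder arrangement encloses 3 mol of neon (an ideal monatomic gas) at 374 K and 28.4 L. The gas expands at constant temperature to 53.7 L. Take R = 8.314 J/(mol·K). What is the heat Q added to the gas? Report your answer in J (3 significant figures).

Q ≈ 5940 J

Isothermal ⇒ ΔU = 0, so Q = W = nRT ln(V₂/V₁).
Q = (3)(8.314)(374) ln(53.7/28.4) = 9328 × 0.637 = 5942 J.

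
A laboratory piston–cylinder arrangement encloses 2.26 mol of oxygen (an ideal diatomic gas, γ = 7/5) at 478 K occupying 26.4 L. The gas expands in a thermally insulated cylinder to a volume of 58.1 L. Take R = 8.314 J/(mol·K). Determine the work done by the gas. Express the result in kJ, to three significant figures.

W ≈ 6.08 kJ

Adiabatic: TV^(γ−1) = const with γ = 7/5.
T₂ = T₁ (V₁/V₂)^(γ−1) = 478 × (26.4/58.1)^0.4 = 478 × 0.7294 = 348.7 K.
W_by = nCᵥ(T₁ − T₂) = (2.26)(20.79)(478 − 348.7) = 6076 J.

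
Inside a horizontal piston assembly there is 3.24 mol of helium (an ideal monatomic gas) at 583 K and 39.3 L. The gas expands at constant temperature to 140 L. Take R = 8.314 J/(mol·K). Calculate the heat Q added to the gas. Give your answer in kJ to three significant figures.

Q ≈ 20.0 kJ

Isothermal ⇒ ΔU = 0, so Q = W = nRT ln(V₂/V₁).
Q = (3.24)(8.314)(583) ln(140/39.3) = 15704 × 1.27 = 19951 J.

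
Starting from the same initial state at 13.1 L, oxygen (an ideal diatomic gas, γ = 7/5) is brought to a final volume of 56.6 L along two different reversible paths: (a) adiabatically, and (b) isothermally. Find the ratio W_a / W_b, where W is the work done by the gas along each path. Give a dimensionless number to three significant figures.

W_a / W_b ≈ 0.757

Path (a) adiabatic: W = P₁V₁(1 − (V₁/V₂)^(γ−1))/(γ−1) → W_a/(P₁V₁) = 1.108.
Path (b) isothermal: W = P₁V₁ ln(V₂/V₁) → W_b/(P₁V₁) = 1.463.
W_a / W_b = 1.108 / 1.463 = 0.757.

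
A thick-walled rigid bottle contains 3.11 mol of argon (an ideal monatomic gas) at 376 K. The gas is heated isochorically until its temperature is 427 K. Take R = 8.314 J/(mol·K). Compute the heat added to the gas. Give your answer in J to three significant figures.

Constant volume ⇒ W = 0, so Q = ΔU = nCᵥΔT with Cᵥ = 3R/2 = 12.47 J/(mol·K).
ΔU = (3.11)(12.47)(427 − 376) = 1978 J.

Q ≈ 1980 J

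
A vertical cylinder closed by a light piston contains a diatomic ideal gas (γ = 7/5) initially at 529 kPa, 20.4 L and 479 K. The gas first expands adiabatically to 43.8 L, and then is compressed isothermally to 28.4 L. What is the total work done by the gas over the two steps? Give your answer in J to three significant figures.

W_total ≈ 3660 J

Step 1 (adiabatic): W = (P₁V₁ − P₂V₂)/(γ−1) = (10792 − 7950)/0.4 = 7105 J.
After step 1: P = 181.5 kPa, V = 43.8 L, T = 352.9 K.
Step 2 (isothermal): W = P₁V₁ ln(V₂/V₁) = (7950) ln(28.4/43.8) = -3444 J.
W_total = 7105 − 3444 = 3661 J.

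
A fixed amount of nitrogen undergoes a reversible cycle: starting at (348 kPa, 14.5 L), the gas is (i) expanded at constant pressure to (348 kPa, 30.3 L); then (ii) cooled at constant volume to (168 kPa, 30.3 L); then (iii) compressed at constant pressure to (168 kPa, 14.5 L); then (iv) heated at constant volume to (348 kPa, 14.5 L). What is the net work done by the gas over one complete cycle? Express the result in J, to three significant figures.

Constant-volume legs do no work.
W(i) = (348)(30.3 − 14.5) = 5498 J; W(iii) = (168)(14.5 − 30.3) = -2654 J.
W_net = 5498 − 2654 = 2844 J (the clockwise enclosed area).

W_net ≈ 2840 J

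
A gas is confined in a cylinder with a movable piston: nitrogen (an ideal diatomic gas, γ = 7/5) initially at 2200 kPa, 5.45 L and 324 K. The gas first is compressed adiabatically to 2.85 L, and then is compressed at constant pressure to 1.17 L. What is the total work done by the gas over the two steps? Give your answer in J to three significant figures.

Step 1 (adiabatic): W = (P₁V₁ − P₂V₂)/(γ−1) = (11990 − 15540)/0.4 = -8874 J.
After step 1: P = 5452 kPa, V = 2.85 L, T = 419.9 K.
Step 2 (isobaric): W = PΔV = (5452 kPa)(1.17 − 2.85 L) = -9160 J.
W_total = -8874 − 9160 = -18034 J.

W_total ≈ -18000 J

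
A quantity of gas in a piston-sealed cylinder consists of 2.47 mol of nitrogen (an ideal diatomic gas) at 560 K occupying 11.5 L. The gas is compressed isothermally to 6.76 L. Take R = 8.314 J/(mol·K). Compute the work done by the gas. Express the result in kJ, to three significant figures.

Isothermal: W = nRT ln(V₂/V₁).
W = (2.47)(8.314)(560) × ln(6.76/11.5)
  = 11500 × -0.5313
W_by_gas = -6110 J.

W ≈ -6.11 kJ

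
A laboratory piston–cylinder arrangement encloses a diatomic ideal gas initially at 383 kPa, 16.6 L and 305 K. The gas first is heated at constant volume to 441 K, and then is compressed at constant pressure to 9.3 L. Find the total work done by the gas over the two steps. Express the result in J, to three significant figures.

W_total ≈ -4040 J

Step 1 (isochoric): W = 0 (constant volume).
After step 1: P = 553.8 kPa (V unchanged).
Step 2 (isobaric): W = PΔV = (553.8 kPa)(9.3 − 16.6 L) = -4043 J.
W_total = 0 − 4043 = -4043 J.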